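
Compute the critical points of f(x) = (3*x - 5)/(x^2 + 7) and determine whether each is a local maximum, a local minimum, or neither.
f'(x) = (-3*x^2 + 10*x + 21)/(x^4 + 14*x^2 + 49)

Solve f'(x) = 0:
  f'(x) = -(3*x^2 - 10*x - 21)/(x^2 + 7)^2; the denominator is positive wherever f is defined, so f'(x) = 0 ⇔ -3*x^2 + 10*x + 21 = 0.
  3*x^2 - 10*x - 21 = 0 has no rational roots; quadratic formula: x = (10 ± √352)/6.
  ⇒ x = 5/3 - 2*sqrt(22)/3 ≈ -1.4603, 5/3 + 2*sqrt(22)/3 ≈ 4.7936

f''(x) = 2*(4*x^2*(3*x - 5) + (5 - 9*x)*(x^2 + 7))/(x^2 + 7)^3
Second-derivative test at each critical point:
  f''(-1.4603) = 0.2250 > 0 → local minimum
  f''(4.7936) = -0.0209 < 0 → local maximum

Critical points: x = 5/3 - 2*sqrt(22)/3 ≈ -1.4603 (local minimum); x = 5/3 + 2*sqrt(22)/3 ≈ 4.7936 (local maximum)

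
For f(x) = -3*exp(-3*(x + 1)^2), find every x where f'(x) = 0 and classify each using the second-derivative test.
f'(x) = 18*(x + 1)*exp(-3*(x + 1)^2)

Solve f'(x) = 0:
  f'(x) = (18*x + 18)·exp(-3*(x + 1)^2) and exp(-3*(x + 1)^2) > 0 for every x, so f'(x) = 0 ⇔ 18*x + 18 = 0.
  Factor: 18*x + 18 = 18*(x + 1) = 0.
  ⇒ x = -1

f''(x) = 18*(1 - 6*(x + 1)^2)*exp(-3*(x + 1)^2)
Second-derivative test at each critical point:
  f''(-1) = 18 > 0 → local minimum

Critical points: x = -1 (local minimum)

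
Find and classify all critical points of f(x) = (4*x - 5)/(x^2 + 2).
f'(x) = 2*(-2*x^2 + 5*x + 4)/(x^4 + 4*x^2 + 4)

Solve f'(x) = 0:
  f'(x) = -2*(2*x^2 - 5*x - 4)/(x^2 + 2)^2; the denominator is positive wherever f is defined, so f'(x) = 0 ⇔ -4*x^2 + 10*x + 8 = 0.
  Factor: -4*x^2 + 10*x + 8 = -2*(2*x^2 - 5*x - 4); 2*x^2 - 5*x - 4 = 0 has no rational roots; quadratic formula: x = (5 ± √57)/4.
  ⇒ x = 5/4 - sqrt(57)/4 ≈ -0.6375, 5/4 + sqrt(57)/4 ≈ 3.1375

f''(x) = 2*(4*x^2*(4*x - 5) + (5 - 12*x)*(x^2 + 2))/(x^2 + 2)^3
Second-derivative test at each critical point:
  f''(-0.6375) = 2.6076 > 0 → local minimum
  f''(3.1375) = -0.1076 < 0 → local maximum

Critical points: x = 5/4 - sqrt(57)/4 ≈ -0.6375 (local minimum); x = 5/4 + sqrt(57)/4 ≈ 3.1375 (local maximum)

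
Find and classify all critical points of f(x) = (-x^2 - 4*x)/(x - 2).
f'(x) = (-x^2 + 4*x + 8)/(x^2 - 4*x + 4)

Solve f'(x) = 0:
  f'(x) = -(x^2 - 4*x - 8)/(x - 2)^2; the denominator is positive wherever f is defined, so f'(x) = 0 ⇔ -x^2 + 4*x + 8 = 0.
  x^2 - 4*x - 8 = 0 has no rational roots; quadratic formula: x = (4 ± √48)/2.
  ⇒ x = 2 - 2*sqrt(3) ≈ -1.4641, 2 + 2*sqrt(3) ≈ 5.4641

f''(x) = -24/(x^3 - 6*x^2 + 12*x - 8)
Second-derivative test at each critical point:
  f''(-1.4641) = 0.5774 > 0 → local minimum
  f''(5.4641) = -0.5774 < 0 → local maximum

Critical points: x = 2 - 2*sqrt(3) ≈ -1.4641 (local minimum); x = 2 + 2*sqrt(3) ≈ 5.4641 (local maximum)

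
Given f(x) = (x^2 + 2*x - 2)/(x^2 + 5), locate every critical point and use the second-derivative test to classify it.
f'(x) = 2*(-x^2 + 7*x + 5)/(x^4 + 10*x^2 + 25)

Solve f'(x) = 0:
  f'(x) = -2*(x^2 - 7*x - 5)/(x^2 + 5)^2; the denominator is positive wherever f is defined, so f'(x) = 0 ⇔ -2*x^2 + 14*x + 10 = 0.
  Factor: -2*x^2 + 14*x + 10 = -2*(x^2 - 7*x - 5); x^2 - 7*x - 5 = 0 has no rational roots; quadratic formula: x = (7 ± √69)/2.
  ⇒ x = 7/2 - sqrt(69)/2 ≈ -0.6533, 7/2 + sqrt(69)/2 ≈ 7.6533

f''(x) = 2*(2*x^3 - 21*x^2 - 30*x + 35)/(x^6 + 15*x^4 + 75*x^2 + 125)
Second-derivative test at each critical point:
  f''(-0.6533) = 0.5641 > 0 → local minimum
  f''(7.6533) = -0.0041 < 0 → local maximum

Critical points: x = 7/2 - sqrt(69)/2 ≈ -0.6533 (local minimum); x = 7/2 + sqrt(69)/2 ≈ 7.6533 (local maximum)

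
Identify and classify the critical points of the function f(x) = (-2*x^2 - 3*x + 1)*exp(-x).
f'(x) = (2*x^2 - x - 4)*exp(-x)

Solve f'(x) = 0:
  f'(x) = (2*x^2 - x - 4)·exp(-x) and exp(-x) > 0 for every x, so f'(x) = 0 ⇔ 2*x^2 - x - 4 = 0.
  2*x^2 - x - 4 = 0 has no rational roots; quadratic formula: x = (1 ± √33)/4.
  ⇒ x = 1/4 - sqrt(33)/4 ≈ -1.1861, 1/4 + sqrt(33)/4 ≈ 1.6861

f''(x) = (-2*x^2 + 5*x + 3)*exp(-x)
Second-derivative test at each critical point:
  f''(-1.1861) = -18.8101 < 0 → local maximum
  f''(1.6861) = 1.0641 > 0 → local minimum

Critical points: x = 1/4 - sqrt(33)/4 ≈ -1.1861 (local maximum); x = 1/4 + sqrt(33)/4 ≈ 1.6861 (local minimum)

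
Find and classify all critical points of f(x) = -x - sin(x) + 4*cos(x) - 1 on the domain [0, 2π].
f'(x) = -4*sin(x) - cos(x) - 1

Solve f'(x) = 0 on [0, 2π]:
  f'(x) = 0 ⇔ -4*sin(x) - cos(x) = 1. Write the left side as R·cos(x + φ) with R = √((-1)² + 4²) = sqrt(17), cos φ = -sqrt(17)/17, sin φ = 4*sqrt(17)/17; then cos(x + φ) = sqrt(17)/17. Solve for x and keep the solutions lying in [0, 2π].
  ⇒ x = pi ≈ 3.1416, -atan(8/15) + 2*pi ≈ 5.7932

f''(x) = sin(x) - 4*cos(x)
Second-derivative test at each critical point:
  f''(3.1416) = 4 > 0 → local minimum
  f''(5.7932) = -4 < 0 → local maximum

Critical points: x = pi ≈ 3.1416 (local minimum); x = -atan(8/15) + 2*pi ≈ 5.7932 (local maximum)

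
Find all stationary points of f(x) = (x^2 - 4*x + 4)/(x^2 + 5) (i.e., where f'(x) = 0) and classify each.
f'(x) = 2*(2*x^2 + x - 10)/(x^4 + 10*x^2 + 25)

Solve f'(x) = 0:
  f'(x) = 2*(x - 2)*(2*x + 5)/(x^2 + 5)^2; the denominator is positive wherever f is defined, so f'(x) = 0 ⇔ 4*x^2 + 2*x - 20 = 0.
  Factor: 4*x^2 + 2*x - 20 = 2*(x - 2)*(2*x + 5) = 0.
  ⇒ x = -5/2, 2

f''(x) = 2*(-4*x^3 - 3*x^2 + 60*x + 5)/(x^6 + 15*x^4 + 75*x^2 + 125)
Second-derivative test at each critical point:
  f''(-5/2) = -32/225 < 0 → local maximum
  f''(2) = 2/9 > 0 → local minimum

Critical points: x = -5/2 (local maximum); x = 2 (local minimum)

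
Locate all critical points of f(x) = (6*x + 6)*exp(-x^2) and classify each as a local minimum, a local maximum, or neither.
f'(x) = 6*(-2*x*(x + 1) + 1)*exp(-x^2)

Solve f'(x) = 0:
  f'(x) = (-12*x^2 - 12*x + 6)·exp(-x^2) and exp(-x^2) > 0 for every x, so f'(x) = 0 ⇔ -12*x^2 - 12*x + 6 = 0.
  Factor: -12*x^2 - 12*x + 6 = -6*(2*x^2 + 2*x - 1); 2*x^2 + 2*x - 1 = 0 has no rational roots; quadratic formula: x = (-2 ± √12)/4.
  ⇒ x = -sqrt(3)/2 - 1/2 ≈ -1.3660, -1/2 + sqrt(3)/2 ≈ 0.3660

f''(x) = 12*(2*x^2*(x + 1) - 3*x - 1)*exp(-x^2)
Second-derivative test at each critical point:
  f''(-1.3660) = 3.2162 > 0 → local minimum
  f''(0.3660) = -18.1785 < 0 → local maximum

Critical points: x = -sqrt(3)/2 - 1/2 ≈ -1.3660 (local minimum); x = -1/2 + sqrt(3)/2 ≈ 0.3660 (local maximum)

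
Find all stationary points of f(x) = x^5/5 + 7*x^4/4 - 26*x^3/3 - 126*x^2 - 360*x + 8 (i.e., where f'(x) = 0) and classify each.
f'(x) = x^4 + 7*x^3 - 26*x^2 - 252*x - 360

Solve f'(x) = 0:
  Factor: x^4 + 7*x^3 - 26*x^2 - 252*x - 360 = (x - 6)*(x + 2)*(x + 5)*(x + 6) = 0.
  ⇒ x = -6, -5, -2, 6

f''(x) = 4*x^3 + 21*x^2 - 52*x - 252
Second-derivative test at each critical point:
  f''(-6) = -48 < 0 → local maximum
  f''(-5) = 33 > 0 → local minimum
  f''(-2) = -96 < 0 → local maximum
  f''(6) = 1056 > 0 → local minimum

Critical points: x = -6 (local maximum); x = -5 (local minimum); x = -2 (local maximum); x = 6 (local minimum)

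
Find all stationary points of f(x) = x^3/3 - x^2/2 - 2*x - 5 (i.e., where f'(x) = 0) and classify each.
f'(x) = x^2 - x - 2

Solve f'(x) = 0:
  Factor: x^2 - x - 2 = (x - 2)*(x + 1) = 0.
  ⇒ x = -1, 2

f''(x) = 2*x - 1
Second-derivative test at each critical point:
  f''(-1) = -3 < 0 → local maximum
  f''(2) = 3 > 0 → local minimum

Critical points: x = -1 (local maximum); x = 2 (local minimum)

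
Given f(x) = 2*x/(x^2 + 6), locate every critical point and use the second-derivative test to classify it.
f'(x) = 2*(6 - x^2)/(x^4 + 12*x^2 + 36)

Solve f'(x) = 0:
  f'(x) = -2*(x^2 - 6)/(x^2 + 6)^2; the denominator is positive wherever f is defined, so f'(x) = 0 ⇔ 12 - 2*x^2 = 0.
  Factor: 12 - 2*x^2 = -2*(x^2 - 6); x^2 - 6 = 0 has no rational roots; quadratic formula: x = (0 ± √24)/2.
  ⇒ x = -sqrt(6) ≈ -2.4495, sqrt(6) ≈ 2.4495

f''(x) = 4*x*(x^2 - 18)/(x^2 + 6)^3
Second-derivative test at each critical point:
  f''(-2.4495) = 0.0680 > 0 → local minimum
  f''(2.4495) = -0.0680 < 0 → local maximum

Critical points: x = -sqrt(6) ≈ -2.4495 (local minimum); x = sqrt(6) ≈ 2.4495 (local maximum)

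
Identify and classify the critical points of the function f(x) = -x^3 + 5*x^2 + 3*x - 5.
f'(x) = -3*x^2 + 10*x + 3

Solve f'(x) = 0:
  3*x^2 - 10*x - 3 = 0 has no rational roots; quadratic formula: x = (10 ± √136)/6.
  ⇒ x = 5/3 - sqrt(34)/3 ≈ -0.2770, 5/3 + sqrt(34)/3 ≈ 3.6103

f''(x) = 10 - 6*x
Second-derivative test at each critical point:
  f''(-0.2770) = 11.6619 > 0 → local minimum
  f''(3.6103) = -11.6619 < 0 → local maximum

Critical points: x = 5/3 - sqrt(34)/3 ≈ -0.2770 (local minimum); x = 5/3 + sqrt(34)/3 ≈ 3.6103 (local maximum)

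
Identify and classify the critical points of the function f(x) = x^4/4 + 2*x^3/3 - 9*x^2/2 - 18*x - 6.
f'(x) = x^3 + 2*x^2 - 9*x - 18

Solve f'(x) = 0:
  Factor: x^3 + 2*x^2 - 9*x - 18 = (x - 3)*(x + 2)*(x + 3) = 0.
  ⇒ x = -3, -2, 3

f''(x) = 3*x^2 + 4*x - 9
Second-derivative test at each critical point:
  f''(-3) = 6 > 0 → local minimum
  f''(-2) = -5 < 0 → local maximum
  f''(3) = 30 > 0 → local minimum

Critical points: x = -3 (local minimum); x = -2 (local maximum); x = 3 (local minimum)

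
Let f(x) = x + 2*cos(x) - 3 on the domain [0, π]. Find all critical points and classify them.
f'(x) = 1 - 2*sin(x)

Solve f'(x) = 0 on [0, π]:
  f'(x) = 0 ⇔ sin(x) = 1/2, i.e. x = arcsin(1/2) + 2nπ or x = π − arcsin(1/2) + 2nπ; keep the solutions lying in [0, π].
  ⇒ x = pi/6 ≈ 0.5236, 5*pi/6 ≈ 2.6180

f''(x) = -2*cos(x)
Second-derivative test at each critical point:
  f''(0.5236) = -1.7321 < 0 → local maximum
  f''(2.6180) = 1.7321 > 0 → local minimum

Critical points: x = pi/6 ≈ 0.5236 (local maximum); x = 5*pi/6 ≈ 2.6180 (local minimum)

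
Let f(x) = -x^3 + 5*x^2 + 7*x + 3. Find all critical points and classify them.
f'(x) = -3*x^2 + 10*x + 7

Solve f'(x) = 0:
  3*x^2 - 10*x - 7 = 0 has no rational roots; quadratic formula: x = (10 ± √184)/6.
  ⇒ x = 5/3 - sqrt(46)/3 ≈ -0.5941, 5/3 + sqrt(46)/3 ≈ 3.9274

f''(x) = 10 - 6*x
Second-derivative test at each critical point:
  f''(-0.5941) = 13.5647 > 0 → local minimum
  f''(3.9274) = -13.5647 < 0 → local maximum

Critical points: x = 5/3 - sqrt(46)/3 ≈ -0.5941 (local minimum); x = 5/3 + sqrt(46)/3 ≈ 3.9274 (local maximum)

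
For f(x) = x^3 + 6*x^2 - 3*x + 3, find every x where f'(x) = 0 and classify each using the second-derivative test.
f'(x) = 3*x^2 + 12*x - 3

Solve f'(x) = 0:
  Factor: 3*x^2 + 12*x - 3 = 3*(x^2 + 4*x - 1); x^2 + 4*x - 1 = 0 has no rational roots; quadratic formula: x = (-4 ± √20)/2.
  ⇒ x = -sqrt(5) - 2 ≈ -4.2361, -2 + sqrt(5) ≈ 0.2361

f''(x) = 6*x + 12
Second-derivative test at each critical point:
  f''(-4.2361) = -13.4164 < 0 → local maximum
  f''(0.2361) = 13.4164 > 0 → local minimum

Critical points: x = -sqrt(5) - 2 ≈ -4.2361 (local maximum); x = -2 + sqrt(5) ≈ 0.2361 (local minimum)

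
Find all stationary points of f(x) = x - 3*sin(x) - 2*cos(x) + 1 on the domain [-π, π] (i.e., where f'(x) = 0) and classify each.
f'(x) = 2*sin(x) - 3*cos(x) + 1

Solve f'(x) = 0 on [-π, π]:
  f'(x) = 0 ⇔ 2*sin(x) - 3*cos(x) = -1. Write the left side as R·cos(x + φ) with R = √((-3)² + (-2)²) = sqrt(13), cos φ = -3*sqrt(13)/13, sin φ = -2*sqrt(13)/13; then cos(x + φ) = -sqrt(13)/13. Solve for x and keep the solutions lying in [-π, π].
  ⇒ x = -pi + atan((-6*sqrt(3) - 2)/(3 - 4*sqrt(3))) ≈ -1.8778, atan((-2 + 6*sqrt(3))/(3 + 4*sqrt(3))) ≈ 0.7018

f''(x) = 3*sin(x) + 2*cos(x)
Second-derivative test at each critical point:
  f''(-1.8778) = -3.4641 < 0 → local maximum
  f''(0.7018) = 3.4641 > 0 → local minimum

Critical points: x = -pi + atan((-6*sqrt(3) - 2)/(3 - 4*sqrt(3))) ≈ -1.8778 (local maximum); x = atan((-2 + 6*sqrt(3))/(3 + 4*sqrt(3))) ≈ 0.7018 (local minimum)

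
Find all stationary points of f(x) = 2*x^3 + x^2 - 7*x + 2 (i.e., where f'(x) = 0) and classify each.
f'(x) = 6*x^2 + 2*x - 7

Solve f'(x) = 0:
  6*x^2 + 2*x - 7 = 0 has no rational roots; quadratic formula: x = (-2 ± √172)/12.
  ⇒ x = -sqrt(43)/6 - 1/6 ≈ -1.2596, -1/6 + sqrt(43)/6 ≈ 0.9262

f''(x) = 12*x + 2
Second-derivative test at each critical point:
  f''(-1.2596) = -13.1149 < 0 → local maximum
  f''(0.9262) = 13.1149 > 0 → local minimum

Critical points: x = -sqrt(43)/6 - 1/6 ≈ -1.2596 (local maximum); x = -1/6 + sqrt(43)/6 ≈ 0.9262 (local minimum)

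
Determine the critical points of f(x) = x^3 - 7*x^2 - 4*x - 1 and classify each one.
f'(x) = 3*x^2 - 14*x - 4

Solve f'(x) = 0:
  3*x^2 - 14*x - 4 = 0 has no rational roots; quadratic formula: x = (14 ± √244)/6.
  ⇒ x = 7/3 - sqrt(61)/3 ≈ -0.2701, 7/3 + sqrt(61)/3 ≈ 4.9367

f''(x) = 6*x - 14
Second-derivative test at each critical point:
  f''(-0.2701) = -15.6205 < 0 → local maximum
  f''(4.9367) = 15.6205 > 0 → local minimum

Critical points: x = 7/3 - sqrt(61)/3 ≈ -0.2701 (local maximum); x = 7/3 + sqrt(61)/3 ≈ 4.9367 (local minimum)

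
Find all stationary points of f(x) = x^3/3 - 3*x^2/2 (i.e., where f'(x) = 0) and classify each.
f'(x) = x*(x - 3)

Solve f'(x) = 0:
  Factor: x^2 - 3*x = x*(x - 3) = 0.
  ⇒ x = 0, 3

f''(x) = 2*x - 3
Second-derivative test at each critical point:
  f''(0) = -3 < 0 → local maximum
  f''(3) = 3 > 0 → local minimum

Critical points: x = 0 (local maximum); x = 3 (local minimum)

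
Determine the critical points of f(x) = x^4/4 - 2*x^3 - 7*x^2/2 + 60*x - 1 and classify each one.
f'(x) = x^3 - 6*x^2 - 7*x + 60

Solve f'(x) = 0:
  Factor: x^3 - 6*x^2 - 7*x + 60 = (x - 5)*(x - 4)*(x + 3) = 0.
  ⇒ x = -3, 4, 5

f''(x) = 3*x^2 - 12*x - 7
Second-derivative test at each critical point:
  f''(-3) = 56 > 0 → local minimum
  f''(4) = -7 < 0 → local maximum
  f''(5) = 8 > 0 → local minimum

Critical points: x = -3 (local minimum); x = 4 (local maximum); x = 5 (local minimum)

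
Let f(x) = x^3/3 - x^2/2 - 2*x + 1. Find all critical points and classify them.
f'(x) = x^2 - x - 2

Solve f'(x) = 0:
  Factor: x^2 - x - 2 = (x - 2)*(x + 1) = 0.
  ⇒ x = -1, 2

f''(x) = 2*x - 1
Second-derivative test at each critical point:
  f''(-1) = -3 < 0 → local maximum
  f''(2) = 3 > 0 → local minimum

Critical points: x = -1 (local maximum); x = 2 (local minimum)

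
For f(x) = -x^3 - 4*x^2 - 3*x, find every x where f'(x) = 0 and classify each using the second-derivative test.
f'(x) = -3*x^2 - 8*x - 3

Solve f'(x) = 0:
  3*x^2 + 8*x + 3 = 0 has no rational roots; quadratic formula: x = (-8 ± √28)/6.
  ⇒ x = -4/3 - sqrt(7)/3 ≈ -2.2153, -4/3 + sqrt(7)/3 ≈ -0.4514

f''(x) = -6*x - 8
Second-derivative test at each critical point:
  f''(-2.2153) = 5.2915 > 0 → local minimum
  f''(-0.4514) = -5.2915 < 0 → local maximum

Critical points: x = -4/3 - sqrt(7)/3 ≈ -2.2153 (local minimum); x = -4/3 + sqrt(7)/3 ≈ -0.4514 (local maximum)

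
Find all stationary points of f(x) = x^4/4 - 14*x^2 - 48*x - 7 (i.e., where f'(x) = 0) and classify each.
f'(x) = x^3 - 28*x - 48

Solve f'(x) = 0:
  Factor: x^3 - 28*x - 48 = (x - 6)*(x + 2)*(x + 4) = 0.
  ⇒ x = -4, -2, 6

f''(x) = 3*x^2 - 28
Second-derivative test at each critical point:
  f''(-4) = 20 > 0 → local minimum
  f''(-2) = -16 < 0 → local maximum
  f''(6) = 80 > 0 → local minimum

Critical points: x = -4 (local minimum); x = -2 (local maximum); x = 6 (local minimum)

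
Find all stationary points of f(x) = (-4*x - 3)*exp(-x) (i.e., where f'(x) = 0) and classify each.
f'(x) = (4*x - 1)*exp(-x)

Solve f'(x) = 0:
  f'(x) = (4*x - 1)·exp(-x) and exp(-x) > 0 for every x, so f'(x) = 0 ⇔ 4*x - 1 = 0.
  4*x - 1 = 0.
  ⇒ x = 1/4

f''(x) = (5 - 4*x)*exp(-x)
Second-derivative test at each critical point:
  f''(1/4) = 3.1152 > 0 → local minimum

Critical points: x = 1/4 (local minimum)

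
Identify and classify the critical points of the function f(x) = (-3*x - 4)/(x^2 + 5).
f'(x) = (3*x^2 + 8*x - 15)/(x^4 + 10*x^2 + 25)

Solve f'(x) = 0:
  f'(x) = (3*x^2 + 8*x - 15)/(x^2 + 5)^2; the denominator is positive wherever f is defined, so f'(x) = 0 ⇔ 3*x^2 + 8*x - 15 = 0.
  3*x^2 + 8*x - 15 = 0 has no rational roots; quadratic formula: x = (-8 ± √244)/6.
  ⇒ x = -sqrt(61)/3 - 4/3 ≈ -3.9367, -4/3 + sqrt(61)/3 ≈ 1.2701

f''(x) = 2*(-4*x^2*(3*x + 4) + (9*x + 4)*(x^2 + 5))/(x^2 + 5)^3
Second-derivative test at each critical point:
  f''(-3.9367) = -0.0372 < 0 → local maximum
  f''(1.2701) = 0.3572 > 0 → local minimum

Critical points: x = -sqrt(61)/3 - 4/3 ≈ -3.9367 (local maximum); x = -4/3 + sqrt(61)/3 ≈ 1.2701 (local minimum)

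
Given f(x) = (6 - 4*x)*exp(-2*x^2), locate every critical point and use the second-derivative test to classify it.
f'(x) = 4*(2*x*(2*x - 3) - 1)*exp(-2*x^2)

Solve f'(x) = 0:
  f'(x) = (16*x^2 - 24*x - 4)·exp(-2*x^2) and exp(-2*x^2) > 0 for every x, so f'(x) = 0 ⇔ 16*x^2 - 24*x - 4 = 0.
  Factor: 16*x^2 - 24*x - 4 = 4*(4*x^2 - 6*x - 1); 4*x^2 - 6*x - 1 = 0 has no rational roots; quadratic formula: x = (6 ± √52)/8.
  ⇒ x = 3/4 - sqrt(13)/4 ≈ -0.1514, 3/4 + sqrt(13)/4 ≈ 1.6514

f''(x) = 8*(4*x^2*(3 - 2*x) + 6*x - 3)*exp(-2*x^2)
Second-derivative test at each critical point:
  f''(-0.1514) = -27.5521 < 0 → local maximum
  f''(1.6514) = 0.1234 > 0 → local minimum

Critical points: x = 3/4 - sqrt(13)/4 ≈ -0.1514 (local maximum); x = 3/4 + sqrt(13)/4 ≈ 1.6514 (local minimum)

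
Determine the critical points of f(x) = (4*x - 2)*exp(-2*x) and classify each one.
f'(x) = 8*(1 - x)*exp(-2*x)

Solve f'(x) = 0:
  f'(x) = (8 - 8*x)·exp(-2*x) and exp(-2*x) > 0 for every x, so f'(x) = 0 ⇔ 8 - 8*x = 0.
  Factor: 8 - 8*x = -8*(x - 1) = 0.
  ⇒ x = 1

f''(x) = 8*(2*x - 3)*exp(-2*x)
Second-derivative test at each critical point:
  f''(1) = -1.0827 < 0 → local maximum

Critical points: x = 1 (local maximum)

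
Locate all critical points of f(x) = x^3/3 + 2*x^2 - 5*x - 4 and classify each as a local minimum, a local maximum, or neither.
f'(x) = x^2 + 4*x - 5

Solve f'(x) = 0:
  Factor: x^2 + 4*x - 5 = (x - 1)*(x + 5) = 0.
  ⇒ x = -5, 1

f''(x) = 2*x + 4
Second-derivative test at each critical point:
  f''(-5) = -6 < 0 → local maximum
  f''(1) = 6 > 0 → local minimum

Critical points: x = -5 (local maximum); x = 1 (local minimum)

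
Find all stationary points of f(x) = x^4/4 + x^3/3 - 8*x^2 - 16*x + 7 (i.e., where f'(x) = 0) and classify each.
f'(x) = x^3 + x^2 - 16*x - 16

Solve f'(x) = 0:
  Factor: x^3 + x^2 - 16*x - 16 = (x - 4)*(x + 1)*(x + 4) = 0.
  ⇒ x = -4, -1, 4

f''(x) = 3*x^2 + 2*x - 16
Second-derivative test at each critical point:
  f''(-4) = 24 > 0 → local minimum
  f''(-1) = -15 < 0 → local maximum
  f''(4) = 40 > 0 → local minimum

Critical points: x = -4 (local minimum); x = -1 (local maximum); x = 4 (local minimum)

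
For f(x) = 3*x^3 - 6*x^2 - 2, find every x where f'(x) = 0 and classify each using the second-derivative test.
f'(x) = 3*x*(3*x - 4)

Solve f'(x) = 0:
  Factor: 9*x^2 - 12*x = 3*x*(3*x - 4) = 0.
  ⇒ x = 0, 4/3

f''(x) = 18*x - 12
Second-derivative test at each critical point:
  f''(0) = -12 < 0 → local maximum
  f''(4/3) = 12 > 0 → local minimum

Critical points: x = 0 (local maximum); x = 4/3 (local minimum)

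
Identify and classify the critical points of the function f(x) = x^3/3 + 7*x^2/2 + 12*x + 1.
f'(x) = x^2 + 7*x + 12

Solve f'(x) = 0:
  Factor: x^2 + 7*x + 12 = (x + 3)*(x + 4) = 0.
  ⇒ x = -4, -3

f''(x) = 2*x + 7
Second-derivative test at each critical point:
  f''(-4) = -1 < 0 → local maximum
  f''(-3) = 1 > 0 → local minimum

Critical points: x = -4 (local maximum); x = -3 (local minimum)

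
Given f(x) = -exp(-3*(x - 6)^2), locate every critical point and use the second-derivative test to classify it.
f'(x) = 6*(x - 6)*exp(-3*(x - 6)^2)

Solve f'(x) = 0:
  f'(x) = (6*x - 36)·exp(-3*(x - 6)^2) and exp(-3*(x - 6)^2) > 0 for every x, so f'(x) = 0 ⇔ 6*x - 36 = 0.
  Factor: 6*x - 36 = 6*(x - 6) = 0.
  ⇒ x = 6

f''(x) = 6*(1 - 6*(x - 6)^2)*exp(-3*(x - 6)^2)
Second-derivative test at each critical point:
  f''(6) = 6 > 0 → local minimum

Critical points: x = 6 (local minimum)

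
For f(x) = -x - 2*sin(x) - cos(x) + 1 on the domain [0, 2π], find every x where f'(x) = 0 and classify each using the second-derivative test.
f'(x) = sin(x) - 2*cos(x) - 1

Solve f'(x) = 0 on [0, 2π]:
  f'(x) = 0 ⇔ sin(x) - 2*cos(x) = 1. Write the left side as R·cos(x + φ) with R = √((-2)² + (-1)²) = sqrt(5), cos φ = -2*sqrt(5)/5, sin φ = -sqrt(5)/5; then cos(x + φ) = sqrt(5)/5. Solve for x and keep the solutions lying in [0, 2π].
  ⇒ x = pi/2 ≈ 1.5708, atan(3/4) + pi ≈ 3.7851

f''(x) = 2*sin(x) + cos(x)
Second-derivative test at each critical point:
  f''(1.5708) = 2 > 0 → local minimum
  f''(3.7851) = -2 < 0 → local maximum

Critical points: x = pi/2 ≈ 1.5708 (local minimum); x = atan(3/4) + pi ≈ 3.7851 (local maximum)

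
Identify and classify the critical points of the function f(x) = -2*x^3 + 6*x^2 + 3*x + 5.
f'(x) = -6*x^2 + 12*x + 3

Solve f'(x) = 0:
  Factor: -6*x^2 + 12*x + 3 = -3*(2*x^2 - 4*x - 1); 2*x^2 - 4*x - 1 = 0 has no rational roots; quadratic formula: x = (4 ± √24)/4.
  ⇒ x = 1 - sqrt(6)/2 ≈ -0.2247, 1 + sqrt(6)/2 ≈ 2.2247

f''(x) = 12 - 12*x
Second-derivative test at each critical point:
  f''(-0.2247) = 14.6969 > 0 → local minimum
  f''(2.2247) = -14.6969 < 0 → local maximum

Critical points: x = 1 - sqrt(6)/2 ≈ -0.2247 (local minimum); x = 1 + sqrt(6)/2 ≈ 2.2247 (local maximum)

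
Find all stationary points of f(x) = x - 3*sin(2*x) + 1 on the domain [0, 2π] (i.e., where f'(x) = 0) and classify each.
f'(x) = 1 - 6*cos(2*x)

Solve f'(x) = 0 on [0, 2π]:
  f'(x) = 0 ⇔ cos(2*x) = 1/6, i.e. 2*x = ±arccos(1/6) + 2nπ; keep the solutions lying in [0, 2π].
  ⇒ x = acos(1/6)/2 ≈ 0.7017, pi - acos(1/6)/2 ≈ 2.4399, acos(1/6)/2 + pi ≈ 3.8433, -acos(1/6)/2 + 2*pi ≈ 5.5815

f''(x) = 12*sin(2*x)
Second-derivative test at each critical point:
  f''(0.7017) = 11.8322 > 0 → local minimum
  f''(2.4399) = -11.8322 < 0 → local maximum
  f''(3.8433) = 11.8322 > 0 → local minimum
  f''(5.5815) = -11.8322 < 0 → local maximum

Critical points: x = acos(1/6)/2 ≈ 0.7017 (local minimum); x = pi - acos(1/6)/2 ≈ 2.4399 (local maximum); x = acos(1/6)/2 + pi ≈ 3.8433 (local minimum); x = -acos(1/6)/2 + 2*pi ≈ 5.5815 (local maximum)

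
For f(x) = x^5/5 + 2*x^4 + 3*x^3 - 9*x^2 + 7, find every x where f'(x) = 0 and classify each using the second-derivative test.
f'(x) = x*(x^3 + 8*x^2 + 9*x - 18)

Solve f'(x) = 0:
  Factor: x^4 + 8*x^3 + 9*x^2 - 18*x = x*(x - 1)*(x + 3)*(x + 6) = 0.
  ⇒ x = -6, -3, 0, 1

f''(x) = 4*x^3 + 24*x^2 + 18*x - 18
Second-derivative test at each critical point:
  f''(-6) = -126 < 0 → local maximum
  f''(-3) = 36 > 0 → local minimum
  f''(0) = -18 < 0 → local maximum
  f''(1) = 28 > 0 → local minimum

Critical points: x = -6 (local maximum); x = -3 (local minimum); x = 0 (local maximum); x = 1 (local minimum)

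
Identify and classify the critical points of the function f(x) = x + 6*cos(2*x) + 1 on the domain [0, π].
f'(x) = 1 - 12*sin(2*x)

Solve f'(x) = 0 on [0, π]:
  f'(x) = 0 ⇔ sin(2*x) = 1/12, i.e. 2*x = arcsin(1/12) + 2nπ or 2*x = π − arcsin(1/12) + 2nπ; keep the solutions lying in [0, π].
  ⇒ x = asin(1/12)/2 ≈ 0.0417, -asin(1/12)/2 + pi/2 ≈ 1.5291

f''(x) = -24*cos(2*x)
Second-derivative test at each critical point:
  f''(0.0417) = -23.9165 < 0 → local maximum
  f''(1.5291) = 23.9165 > 0 → local minimum

Critical points: x = asin(1/12)/2 ≈ 0.0417 (local maximum); x = -asin(1/12)/2 + pi/2 ≈ 1.5291 (local minimum)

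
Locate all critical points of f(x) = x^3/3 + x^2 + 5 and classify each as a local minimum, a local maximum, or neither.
f'(x) = x*(x + 2)

Solve f'(x) = 0:
  Factor: x^2 + 2*x = x*(x + 2) = 0.
  ⇒ x = -2, 0

f''(x) = 2*x + 2
Second-derivative test at each critical point:
  f''(-2) = -2 < 0 → local maximum
  f''(0) = 2 > 0 → local minimum

Critical points: x = -2 (local maximum); x = 0 (local minimum)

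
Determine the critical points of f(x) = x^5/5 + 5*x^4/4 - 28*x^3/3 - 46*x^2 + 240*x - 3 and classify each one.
f'(x) = x^4 + 5*x^3 - 28*x^2 - 92*x + 240

Solve f'(x) = 0:
  Factor: x^4 + 5*x^3 - 28*x^2 - 92*x + 240 = (x - 4)*(x - 2)*(x + 5)*(x + 6) = 0.
  ⇒ x = -6, -5, 2, 4

f''(x) = 4*x^3 + 15*x^2 - 56*x - 92
Second-derivative test at each critical point:
  f''(-6) = -80 < 0 → local maximum
  f''(-5) = 63 > 0 → local minimum
  f''(2) = -112 < 0 → local maximum
  f''(4) = 180 > 0 → local minimum

Critical points: x = -6 (local maximum); x = -5 (local minimum); x = 2 (local maximum); x = 4 (local minimum)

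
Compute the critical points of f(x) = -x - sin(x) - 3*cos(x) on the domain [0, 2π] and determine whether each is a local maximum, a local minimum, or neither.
f'(x) = 3*sin(x) - cos(x) - 1

Solve f'(x) = 0 on [0, 2π]:
  f'(x) = 0 ⇔ 3*sin(x) - cos(x) = 1. Write the left side as R·cos(x + φ) with R = √((-1)² + (-3)²) = sqrt(10), cos φ = -sqrt(10)/10, sin φ = -3*sqrt(10)/10; then cos(x + φ) = sqrt(10)/10. Solve for x and keep the solutions lying in [0, 2π].
  ⇒ x = atan(3/4) ≈ 0.6435, pi ≈ 3.1416

f''(x) = sin(x) + 3*cos(x)
Second-derivative test at each critical point:
  f''(0.6435) = 3 > 0 → local minimum
  f''(3.1416) = -3 < 0 → local maximum

Critical points: x = atan(3/4) ≈ 0.6435 (local minimum); x = pi ≈ 3.1416 (local maximum)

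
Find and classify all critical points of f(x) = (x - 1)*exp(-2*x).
f'(x) = (3 - 2*x)*exp(-2*x)

Solve f'(x) = 0:
  f'(x) = (3 - 2*x)·exp(-2*x) and exp(-2*x) > 0 for every x, so f'(x) = 0 ⇔ 3 - 2*x = 0.
  3 - 2*x = 0.
  ⇒ x = 3/2

f''(x) = 4*(x - 2)*exp(-2*x)
Second-derivative test at each critical point:
  f''(3/2) = -0.0996 < 0 → local maximum

Critical points: x = 3/2 (local maximum)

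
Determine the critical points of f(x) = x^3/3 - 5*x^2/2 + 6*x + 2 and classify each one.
f'(x) = x^2 - 5*x + 6

Solve f'(x) = 0:
  Factor: x^2 - 5*x + 6 = (x - 3)*(x - 2) = 0.
  ⇒ x = 2, 3

f''(x) = 2*x - 5
Second-derivative test at each critical point:
  f''(2) = -1 < 0 → local maximum
  f''(3) = 1 > 0 → local minimum

Critical points: x = 2 (local maximum); x = 3 (local minimum)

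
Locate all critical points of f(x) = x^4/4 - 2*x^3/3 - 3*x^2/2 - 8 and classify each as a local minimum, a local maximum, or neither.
f'(x) = x*(x^2 - 2*x - 3)

Solve f'(x) = 0:
  Factor: x^3 - 2*x^2 - 3*x = x*(x - 3)*(x + 1) = 0.
  ⇒ x = -1, 0, 3

f''(x) = 3*x^2 - 4*x - 3
Second-derivative test at each critical point:
  f''(-1) = 4 > 0 → local minimum
  f''(0) = -3 < 0 → local maximum
  f''(3) = 12 > 0 → local minimum

Critical points: x = -1 (local minimum); x = 0 (local maximum); x = 3 (local minimum)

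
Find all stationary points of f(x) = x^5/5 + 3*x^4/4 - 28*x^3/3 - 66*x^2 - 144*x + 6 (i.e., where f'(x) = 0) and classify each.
f'(x) = x^4 + 3*x^3 - 28*x^2 - 132*x - 144

Solve f'(x) = 0:
  Factor: x^4 + 3*x^3 - 28*x^2 - 132*x - 144 = (x - 6)*(x + 2)*(x + 3)*(x + 4) = 0.
  ⇒ x = -4, -3, -2, 6

f''(x) = 4*x^3 + 9*x^2 - 56*x - 132
Second-derivative test at each critical point:
  f''(-4) = -20 < 0 → local maximum
  f''(-3) = 9 > 0 → local minimum
  f''(-2) = -16 < 0 → local maximum
  f''(6) = 720 > 0 → local minimum

Critical points: x = -4 (local maximum); x = -3 (local minimum); x = -2 (local maximum); x = 6 (local minimum)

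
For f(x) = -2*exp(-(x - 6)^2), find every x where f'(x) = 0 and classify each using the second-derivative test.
f'(x) = 4*(x - 6)*exp(-(x - 6)^2)

Solve f'(x) = 0:
  f'(x) = (4*x - 24)·exp(-(x - 6)^2) and exp(-(x - 6)^2) > 0 for every x, so f'(x) = 0 ⇔ 4*x - 24 = 0.
  Factor: 4*x - 24 = 4*(x - 6) = 0.
  ⇒ x = 6

f''(x) = 4*(1 - 2*(x - 6)^2)*exp(-(x - 6)^2)
Second-derivative test at each critical point:
  f''(6) = 4 > 0 → local minimum

Critical points: x = 6 (local minimum)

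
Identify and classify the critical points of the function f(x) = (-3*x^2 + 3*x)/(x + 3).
f'(x) = 3*(-x^2 - 6*x + 3)/(x^2 + 6*x + 9)

Solve f'(x) = 0:
  f'(x) = -3*(x^2 + 6*x - 3)/(x + 3)^2; the denominator is positive wherever f is defined, so f'(x) = 0 ⇔ -3*x^2 - 18*x + 9 = 0.
  Factor: -3*x^2 - 18*x + 9 = -3*(x^2 + 6*x - 3); x^2 + 6*x - 3 = 0 has no rational roots; quadratic formula: x = (-6 ± √48)/2.
  ⇒ x = -2*sqrt(3) - 3 ≈ -6.4641, -3 + 2*sqrt(3) ≈ 0.4641

f''(x) = -72/(x^3 + 9*x^2 + 27*x + 27)
Second-derivative test at each critical point:
  f''(-6.4641) = 1.7321 > 0 → local minimum
  f''(0.4641) = -1.7321 < 0 → local maximum

Critical points: x = -2*sqrt(3) - 3 ≈ -6.4641 (local minimum); x = -3 + 2*sqrt(3) ≈ 0.4641 (local maximum)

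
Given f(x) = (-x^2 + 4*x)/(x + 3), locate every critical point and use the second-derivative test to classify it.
f'(x) = (-x^2 - 6*x + 12)/(x^2 + 6*x + 9)

Solve f'(x) = 0:
  f'(x) = -(x^2 + 6*x - 12)/(x + 3)^2; the denominator is positive wherever f is defined, so f'(x) = 0 ⇔ -x^2 - 6*x + 12 = 0.
  x^2 + 6*x - 12 = 0 has no rational roots; quadratic formula: x = (-6 ± √84)/2.
  ⇒ x = -sqrt(21) - 3 ≈ -7.5826, -3 + sqrt(21) ≈ 1.5826

f''(x) = -42/(x^3 + 9*x^2 + 27*x + 27)
Second-derivative test at each critical point:
  f''(-7.5826) = 0.4364 > 0 → local minimum
  f''(1.5826) = -0.4364 < 0 → local maximum

Critical points: x = -sqrt(21) - 3 ≈ -7.5826 (local minimum); x = -3 + sqrt(21) ≈ 1.5826 (local maximum)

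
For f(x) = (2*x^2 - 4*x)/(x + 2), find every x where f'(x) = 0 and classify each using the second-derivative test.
f'(x) = 2*(x^2 + 4*x - 4)/(x^2 + 4*x + 4)

Solve f'(x) = 0:
  f'(x) = 2*(x^2 + 4*x - 4)/(x + 2)^2; the denominator is positive wherever f is defined, so f'(x) = 0 ⇔ 2*x^2 + 8*x - 8 = 0.
  Factor: 2*x^2 + 8*x - 8 = 2*(x^2 + 4*x - 4); x^2 + 4*x - 4 = 0 has no rational roots; quadratic formula: x = (-4 ± √32)/2.
  ⇒ x = -2*sqrt(2) - 2 ≈ -4.8284, -2 + 2*sqrt(2) ≈ 0.8284

f''(x) = 32/(x^3 + 6*x^2 + 12*x + 8)
Second-derivative test at each critical point:
  f''(-4.8284) = -1.4142 < 0 → local maximum
  f''(0.8284) = 1.4142 > 0 → local minimum

Critical points: x = -2*sqrt(2) - 2 ≈ -4.8284 (local maximum); x = -2 + 2*sqrt(2) ≈ 0.8284 (local minimum)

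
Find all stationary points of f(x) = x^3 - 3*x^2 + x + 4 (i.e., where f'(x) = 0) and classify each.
f'(x) = 3*x^2 - 6*x + 1

Solve f'(x) = 0:
  3*x^2 - 6*x + 1 = 0 has no rational roots; quadratic formula: x = (6 ± √24)/6.
  ⇒ x = 1 - sqrt(6)/3 ≈ 0.1835, sqrt(6)/3 + 1 ≈ 1.8165

f''(x) = 6*x - 6
Second-derivative test at each critical point:
  f''(0.1835) = -4.8990 < 0 → local maximum
  f''(1.8165) = 4.8990 > 0 → local minimum

Critical points: x = 1 - sqrt(6)/3 ≈ 0.1835 (local maximum); x = sqrt(6)/3 + 1 ≈ 1.8165 (local minimum)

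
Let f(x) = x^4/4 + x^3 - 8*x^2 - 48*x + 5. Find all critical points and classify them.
f'(x) = x^3 + 3*x^2 - 16*x - 48

Solve f'(x) = 0:
  Factor: x^3 + 3*x^2 - 16*x - 48 = (x - 4)*(x + 3)*(x + 4) = 0.
  ⇒ x = -4, -3, 4

f''(x) = 3*x^2 + 6*x - 16
Second-derivative test at each critical point:
  f''(-4) = 8 > 0 → local minimum
  f''(-3) = -7 < 0 → local maximum
  f''(4) = 56 > 0 → local minimum

Critical points: x = -4 (local minimum); x = -3 (local maximum); x = 4 (local minimum)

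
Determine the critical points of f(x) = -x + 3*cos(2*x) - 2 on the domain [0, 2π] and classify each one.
f'(x) = -6*sin(2*x) - 1

Solve f'(x) = 0 on [0, 2π]:
  f'(x) = 0 ⇔ sin(2*x) = -1/6, i.e. 2*x = arcsin(-1/6) + 2nπ or 2*x = π − arcsin(-1/6) + 2nπ; keep the solutions lying in [0, 2π].
  ⇒ x = asin(1/6)/2 + pi/2 ≈ 1.6545, pi - asin(1/6)/2 ≈ 3.0579, asin(1/6)/2 + 3*pi/2 ≈ 4.7961, -asin(1/6)/2 + 2*pi ≈ 6.1995

f''(x) = -12*cos(2*x)
Second-derivative test at each critical point:
  f''(1.6545) = 11.8322 > 0 → local minimum
  f''(3.0579) = -11.8322 < 0 → local maximum
  f''(4.7961) = 11.8322 > 0 → local minimum
  f''(6.1995) = -11.8322 < 0 → local maximum

Critical points: x = asin(1/6)/2 + pi/2 ≈ 1.6545 (local minimum); x = pi - asin(1/6)/2 ≈ 3.0579 (local maximum); x = asin(1/6)/2 + 3*pi/2 ≈ 4.7961 (local minimum); x = -asin(1/6)/2 + 2*pi ≈ 6.1995 (local maximum)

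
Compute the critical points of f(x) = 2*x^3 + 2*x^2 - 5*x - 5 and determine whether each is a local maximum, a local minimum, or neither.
f'(x) = 6*x^2 + 4*x - 5

Solve f'(x) = 0:
  6*x^2 + 4*x - 5 = 0 has no rational roots; quadratic formula: x = (-4 ± √136)/12.
  ⇒ x = -sqrt(34)/6 - 1/3 ≈ -1.3052, -1/3 + sqrt(34)/6 ≈ 0.6385

f''(x) = 12*x + 4
Second-derivative test at each critical point:
  f''(-1.3052) = -11.6619 < 0 → local maximum
  f''(0.6385) = 11.6619 > 0 → local minimum

Critical points: x = -sqrt(34)/6 - 1/3 ≈ -1.3052 (local maximum); x = -1/3 + sqrt(34)/6 ≈ 0.6385 (local minimum)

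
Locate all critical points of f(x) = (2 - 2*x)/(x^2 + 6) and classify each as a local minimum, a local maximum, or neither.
f'(x) = 2*(-x^2 + 2*x*(x - 1) - 6)/(x^2 + 6)^2

Solve f'(x) = 0:
  f'(x) = 2*(x^2 - 2*x - 6)/(x^2 + 6)^2; the denominator is positive wherever f is defined, so f'(x) = 0 ⇔ 2*x^2 - 4*x - 12 = 0.
  Factor: 2*x^2 - 4*x - 12 = 2*(x^2 - 2*x - 6); x^2 - 2*x - 6 = 0 has no rational roots; quadratic formula: x = (2 ± √28)/2.
  ⇒ x = 1 - sqrt(7) ≈ -1.6458, 1 + sqrt(7) ≈ 3.6458

f''(x) = 4*(4*x^2*(1 - x) + (3*x - 1)*(x^2 + 6))/(x^2 + 6)^3
Second-derivative test at each critical point:
  f''(-1.6458) = -0.1395 < 0 → local maximum
  f''(3.6458) = 0.0284 > 0 → local minimum

Critical points: x = 1 - sqrt(7) ≈ -1.6458 (local maximum); x = 1 + sqrt(7) ≈ 3.6458 (local minimum)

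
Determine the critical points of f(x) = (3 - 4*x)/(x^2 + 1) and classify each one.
f'(x) = 2*(2*x^2 - 3*x - 2)/(x^4 + 2*x^2 + 1)

Solve f'(x) = 0:
  f'(x) = 2*(x - 2)*(2*x + 1)/(x^2 + 1)^2; the denominator is positive wherever f is defined, so f'(x) = 0 ⇔ 4*x^2 - 6*x - 4 = 0.
  Factor: 4*x^2 - 6*x - 4 = 2*(x - 2)*(2*x + 1) = 0.
  ⇒ x = -1/2, 2

f''(x) = 2*(4*x^2*(3 - 4*x) + 3*(4*x - 1)*(x^2 + 1))/(x^2 + 1)^3
Second-derivative test at each critical point:
  f''(-1/2) = -32/5 < 0 → local maximum
  f''(2) = 2/5 > 0 → local minimum

Critical points: x = -1/2 (local maximum); x = 2 (local minimum)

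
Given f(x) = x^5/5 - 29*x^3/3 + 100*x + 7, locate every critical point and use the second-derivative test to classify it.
f'(x) = x^4 - 29*x^2 + 100

Solve f'(x) = 0:
  Factor: x^4 - 29*x^2 + 100 = (x - 5)*(x - 2)*(x + 2)*(x + 5) = 0.
  ⇒ x = -5, -2, 2, 5

f''(x) = 4*x^3 - 58*x
Second-derivative test at each critical point:
  f''(-5) = -210 < 0 → local maximum
  f''(-2) = 84 > 0 → local minimum
  f''(2) = -84 < 0 → local maximum
  f''(5) = 210 > 0 → local minimum

Critical points: x = -5 (local maximum); x = -2 (local minimum); x = 2 (local maximum); x = 5 (local minimum)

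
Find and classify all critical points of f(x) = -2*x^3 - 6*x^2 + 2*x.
f'(x) = -6*x^2 - 12*x + 2

Solve f'(x) = 0:
  Factor: -6*x^2 - 12*x + 2 = -2*(3*x^2 + 6*x - 1); 3*x^2 + 6*x - 1 = 0 has no rational roots; quadratic formula: x = (-6 ± √48)/6.
  ⇒ x = -2*sqrt(3)/3 - 1 ≈ -2.1547, -1 + 2*sqrt(3)/3 ≈ 0.1547

f''(x) = -12*x - 12
Second-derivative test at each critical point:
  f''(-2.1547) = 13.8564 > 0 → local minimum
  f''(0.1547) = -13.8564 < 0 → local maximum

Critical points: x = -2*sqrt(3)/3 - 1 ≈ -2.1547 (local minimum); x = -1 + 2*sqrt(3)/3 ≈ 0.1547 (local maximum)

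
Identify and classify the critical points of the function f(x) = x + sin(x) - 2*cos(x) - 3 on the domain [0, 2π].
f'(x) = 2*sin(x) + cos(x) + 1

Solve f'(x) = 0 on [0, 2π]:
  f'(x) = 0 ⇔ 2*sin(x) + cos(x) = -1. Write the left side as R·cos(x + φ) with R = √(1² + (-2)²) = sqrt(5), cos φ = sqrt(5)/5, sin φ = -2*sqrt(5)/5; then cos(x + φ) = -sqrt(5)/5. Solve for x and keep the solutions lying in [0, 2π].
  ⇒ x = pi ≈ 3.1416, -atan(4/3) + 2*pi ≈ 5.3559

f''(x) = -sin(x) + 2*cos(x)
Second-derivative test at each critical point:
  f''(3.1416) = -2 < 0 → local maximum
  f''(5.3559) = 2 > 0 → local minimum

Critical points: x = pi ≈ 3.1416 (local maximum); x = -atan(4/3) + 2*pi ≈ 5.3559 (local minimum)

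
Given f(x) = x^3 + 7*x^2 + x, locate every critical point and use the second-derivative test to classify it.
f'(x) = 3*x^2 + 14*x + 1

Solve f'(x) = 0:
  3*x^2 + 14*x + 1 = 0 has no rational roots; quadratic formula: x = (-14 ± √184)/6.
  ⇒ x = -7/3 - sqrt(46)/3 ≈ -4.5941, -7/3 + sqrt(46)/3 ≈ -0.0726

f''(x) = 6*x + 14
Second-derivative test at each critical point:
  f''(-4.5941) = -13.5647 < 0 → local maximum
  f''(-0.0726) = 13.5647 > 0 → local minimum

Critical points: x = -7/3 - sqrt(46)/3 ≈ -4.5941 (local maximum); x = -7/3 + sqrt(46)/3 ≈ -0.0726 (local minimum)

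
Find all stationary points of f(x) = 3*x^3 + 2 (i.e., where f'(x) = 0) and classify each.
f'(x) = 9*x^2

Solve f'(x) = 0:
  ⇒ x = 0

f''(x) = 18*x
Second-derivative test at each critical point:
  f''(0) = 0, so the second-derivative test is inconclusive; use the first-derivative test: f'(-1/4) = 0.5625, f'(1/4) = 0.5625 — f' is positive on both sides (no sign change) → neither a local maximum nor a local minimum

Critical points: x = 0 (neither)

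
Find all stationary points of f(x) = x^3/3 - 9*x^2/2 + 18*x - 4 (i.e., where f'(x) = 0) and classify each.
f'(x) = x^2 - 9*x + 18

Solve f'(x) = 0:
  Factor: x^2 - 9*x + 18 = (x - 6)*(x - 3) = 0.
  ⇒ x = 3, 6

f''(x) = 2*x - 9
Second-derivative test at each critical point:
  f''(3) = -3 < 0 → local maximum
  f''(6) = 3 > 0 → local minimum

Critical points: x = 3 (local maximum); x = 6 (local minimum)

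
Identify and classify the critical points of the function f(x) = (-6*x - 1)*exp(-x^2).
f'(x) = 2*(x*(6*x + 1) - 3)*exp(-x^2)

Solve f'(x) = 0:
  f'(x) = (12*x^2 + 2*x - 6)·exp(-x^2) and exp(-x^2) > 0 for every x, so f'(x) = 0 ⇔ 12*x^2 + 2*x - 6 = 0.
  Factor: 12*x^2 + 2*x - 6 = 2*(6*x^2 + x - 3); 6*x^2 + x - 3 = 0 has no rational roots; quadratic formula: x = (-1 ± √73)/12.
  ⇒ x = -sqrt(73)/12 - 1/12 ≈ -0.7953, -1/12 + sqrt(73)/12 ≈ 0.6287

f''(x) = 2*(-12*x^3 - 2*x^2 + 18*x + 1)*exp(-x^2)
Second-derivative test at each critical point:
  f''(-0.7953) = -9.0777 < 0 → local maximum
  f''(0.6287) = 11.5093 > 0 → local minimum

Critical points: x = -sqrt(73)/12 - 1/12 ≈ -0.7953 (local maximum); x = -1/12 + sqrt(73)/12 ≈ 0.6287 (local minimum)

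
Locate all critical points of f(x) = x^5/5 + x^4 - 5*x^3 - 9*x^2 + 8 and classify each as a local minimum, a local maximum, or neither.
f'(x) = x*(x^3 + 4*x^2 - 15*x - 18)

Solve f'(x) = 0:
  Factor: x^4 + 4*x^3 - 15*x^2 - 18*x = x*(x - 3)*(x + 1)*(x + 6) = 0.
  ⇒ x = -6, -1, 0, 3

f''(x) = 4*x^3 + 12*x^2 - 30*x - 18
Second-derivative test at each critical point:
  f''(-6) = -270 < 0 → local maximum
  f''(-1) = 20 > 0 → local minimum
  f''(0) = -18 < 0 → local maximum
  f''(3) = 108 > 0 → local minimum

Critical points: x = -6 (local maximum); x = -1 (local minimum); x = 0 (local maximum); x = 3 (local minimum)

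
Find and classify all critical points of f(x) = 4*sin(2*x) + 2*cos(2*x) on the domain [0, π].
f'(x) = -4*sin(2*x) + 8*cos(2*x)

Solve f'(x) = 0 on [0, π]:
  f'(x) = 0 ⇔ 4*cos(2*x) = 2*sin(2*x) ⇔ tan(2*x) = 2, i.e. 2*x = arctan(2) + nπ; keep the solutions lying in [0, π].
  ⇒ x = atan(2)/2 ≈ 0.5536, atan(2)/2 + pi/2 ≈ 2.1244

f''(x) = -16*sin(2*x) - 8*cos(2*x)
Second-derivative test at each critical point:
  f''(0.5536) = -17.8885 < 0 → local maximum
  f''(2.1244) = 17.8885 > 0 → local minimum

Critical points: x = atan(2)/2 ≈ 0.5536 (local maximum); x = atan(2)/2 + pi/2 ≈ 2.1244 (local minimum)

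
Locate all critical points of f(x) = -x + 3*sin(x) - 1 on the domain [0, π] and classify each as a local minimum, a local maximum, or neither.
f'(x) = 3*cos(x) - 1

Solve f'(x) = 0 on [0, π]:
  f'(x) = 0 ⇔ cos(x) = 1/3, i.e. x = ±arccos(1/3) + 2nπ; keep the solutions lying in [0, π].
  ⇒ x = acos(1/3) ≈ 1.2310

f''(x) = -3*sin(x)
Second-derivative test at each critical point:
  f''(1.2310) = -2.8284 < 0 → local maximum

Critical points: x = acos(1/3) ≈ 1.2310 (local maximum)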